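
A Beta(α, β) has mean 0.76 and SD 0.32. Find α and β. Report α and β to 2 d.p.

α = 0.59, β = 0.19

First σ² = 0.1024. Setting α = μn, β = (1−μ)n with n = α+β,
μ(1−μ)/(n+1) = 0.1024 ⇒ n+1 = 0.1824/0.1024 = 1.7812 ⇒ n = 0.7812.
Hence α = 0.76×0.7812 = 0.59, β = 0.24×0.7812 = 0.19.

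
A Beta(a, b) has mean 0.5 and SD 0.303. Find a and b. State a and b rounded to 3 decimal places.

σ² = 0.303² = 0.091809.
With s = a+b, Var = μ(1−μ)/(s+1), so s+1 = (0.5×0.5)/0.091809 = 2.7230 and s = 1.7230.
a = μs = 0.862, b = (1−μ)s = 0.862.

a = 0.862, b = 0.862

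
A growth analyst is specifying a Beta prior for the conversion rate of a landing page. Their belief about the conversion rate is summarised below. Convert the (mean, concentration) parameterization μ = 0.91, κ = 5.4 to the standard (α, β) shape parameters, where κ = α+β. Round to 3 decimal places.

Split κ in proportion μ : (1−μ): α = 0.91·5.4 = 4.914, β = 5.4 − 4.914 = 0.486.

α = 4.914, β = 0.486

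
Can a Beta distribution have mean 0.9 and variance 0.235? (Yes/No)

The Beta variance bound is σ² < μ(1−μ).
Here μ(1−μ) = 0.9×0.1 = 0.09, and 0.235 ≥ 0.09.

No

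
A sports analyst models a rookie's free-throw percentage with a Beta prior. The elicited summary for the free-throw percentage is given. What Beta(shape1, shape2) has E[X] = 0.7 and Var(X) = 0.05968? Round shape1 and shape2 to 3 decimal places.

Write ν = shape1+shape2; then shape1 = μν and Var = μ(1−μ)/(ν+1).
ν = μ(1−μ)/Var − 1 = 0.21/0.05968 − 1 = 2.5188.
shape1 = 0.7·2.5188 = 1.763, shape2 = 0.3·2.5188 = 0.756.

shape1 = 1.763, shape2 = 0.756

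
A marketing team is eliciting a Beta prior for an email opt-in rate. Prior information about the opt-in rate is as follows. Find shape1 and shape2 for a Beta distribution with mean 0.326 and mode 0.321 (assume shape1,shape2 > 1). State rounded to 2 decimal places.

With s = shape1+shape2: μ = shape1/s and mode = (shape1−1)/(s−2). Eliminating shape1 = μs,
μs − 1 = m(s−2) ⇒ s(μ−m) = 1−2m ⇒ s = 0.358/0.005 = 71.6000.
So shape1 = μs = 23.34, shape2 = (1−μ)s = 48.26.

shape1 = 23.34, shape2 = 48.26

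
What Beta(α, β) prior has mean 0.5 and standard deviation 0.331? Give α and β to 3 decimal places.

σ² = 0.331² = 0.109561.
With s = α+β, Var = μ(1−μ)/(s+1), so s+1 = (0.5×0.5)/0.109561 = 2.2818 and s = 1.2818.
α = μs = 0.641, β = (1−μ)s = 0.641.

α = 0.641, β = 0.641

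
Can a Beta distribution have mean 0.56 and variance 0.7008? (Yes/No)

No

A Beta with mean μ has variance μ(1−μ)/(α+β+1) < μ(1−μ).
Here μ(1−μ) = 0.56×0.44 = 0.2464, and 0.7008 ≥ 0.2464.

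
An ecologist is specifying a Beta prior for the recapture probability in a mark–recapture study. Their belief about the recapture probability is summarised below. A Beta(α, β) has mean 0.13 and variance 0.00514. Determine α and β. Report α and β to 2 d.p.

Write ν = α+β; then α = μν and Var = μ(1−μ)/(ν+1).
ν = μ(1−μ)/Var − 1 = 0.1131/0.00514 − 1 = 21.0039.
α = 0.13·21.0039 = 2.73, β = 0.87·21.0039 = 18.27.

α = 2.73, β = 18.27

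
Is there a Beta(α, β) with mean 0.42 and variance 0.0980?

Yes

A Beta with mean μ has variance μ(1−μ)/(α+β+1) < μ(1−μ).
Here μ(1−μ) = 0.42×0.58 = 0.2436, and 0.0980 < 0.2436.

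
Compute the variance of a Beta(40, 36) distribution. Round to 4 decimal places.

0.0032

μ = 40/76 = 0.526316; Var = μ(1−μ)/(α+β+1) = 0.2493075/77 = 0.0032.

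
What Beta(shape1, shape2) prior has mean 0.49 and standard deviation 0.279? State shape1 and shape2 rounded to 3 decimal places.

shape1 = 1.083, shape2 = 1.127

σ² = 0.279² = 0.077841.
With s = shape1+shape2, Var = μ(1−μ)/(s+1), so s+1 = (0.49×0.51)/0.077841 = 3.2104 and s = 2.2104.
shape1 = μs = 1.083, shape2 = (1−μ)s = 1.127.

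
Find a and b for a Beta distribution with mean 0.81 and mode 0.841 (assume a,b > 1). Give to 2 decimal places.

a = 17.82, b = 4.18

Let s = a+b. Mean gives a = μs = 0.81s; mode gives (a−1)/(s−2) = 0.841.
Substituting: 0.81s − 1 = 0.841(s−2) = 0.841s − 1.682, so -0.031s = -0.682 and s = 22.0000.
Then a = 0.81×22.0000 = 17.82 and b = s−a = 4.18.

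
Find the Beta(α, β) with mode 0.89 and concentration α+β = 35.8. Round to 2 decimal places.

α = 31.08, β = 4.72

Since the density peak of Beta(α,β) is at (α−1)/(α+β−2),
α = 1 + 0.89(35.8−2) = 31.08 and β = 35.8 − 31.08 = 4.72.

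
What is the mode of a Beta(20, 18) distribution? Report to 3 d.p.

With α,β > 1, mode = (α−1)/(α+β−2) = 19/36 = 0.528.

0.528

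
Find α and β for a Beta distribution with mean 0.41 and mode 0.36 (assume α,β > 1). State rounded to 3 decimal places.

Let s = α+β. Mean gives α = μs = 0.41s; mode gives (α−1)/(s−2) = 0.36.
Substituting: 0.41s − 1 = 0.36(s−2) = 0.36s − 0.72, so 0.05s = 0.28 and s = 5.6000.
Then α = 0.41×5.6000 = 2.296 and β = s−α = 3.304.

α = 2.296, β = 3.304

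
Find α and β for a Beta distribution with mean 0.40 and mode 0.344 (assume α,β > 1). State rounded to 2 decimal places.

With s = α+β: μ = α/s and mode = (α−1)/(s−2). Eliminating α = μs,
μs − 1 = m(s−2) ⇒ s(μ−m) = 1−2m ⇒ s = 0.312/0.056 = 5.5714.
So α = μs = 2.23, β = (1−μ)s = 3.34.

α = 2.23, β = 3.34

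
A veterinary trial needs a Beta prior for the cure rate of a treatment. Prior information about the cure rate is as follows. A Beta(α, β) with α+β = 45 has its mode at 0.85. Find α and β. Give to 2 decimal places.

α = 37.55, β = 7.45

For α,β>1 the mode is (α−1)/(α+β−2), so α = mode·(κ−2)+1 = 0.85×43+1 = 37.55.
And β = (1−mode)·(κ−2)+1 = 0.15×43+1 = 7.45.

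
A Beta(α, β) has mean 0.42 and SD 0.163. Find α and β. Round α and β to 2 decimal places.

Variance = 0.163² = 0.026569. The moment-matching identity α+β = μ(1−μ)/Var − 1 gives
α+β = 0.2436/0.026569 − 1 = 8.1686, so α = μ·8.1686 = 3.43 and β = (1−μ)·8.1686 = 4.74.

α = 3.43, β = 4.74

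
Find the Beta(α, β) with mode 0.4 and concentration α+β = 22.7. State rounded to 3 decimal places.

α = 9.280, β = 13.420

Since the density peak of Beta(α,β) is at (α−1)/(α+β−2),
α = 1 + 0.4(22.7−2) = 9.280 and β = 22.7 − 9.280 = 13.420.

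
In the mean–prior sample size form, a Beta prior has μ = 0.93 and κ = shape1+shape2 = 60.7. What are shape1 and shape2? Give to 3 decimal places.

shape1 = 56.451, shape2 = 4.249

shape1 = μκ = 0.93×60.7 = 56.451 and shape2 = (1−μ)κ = 0.07×60.7 = 4.249.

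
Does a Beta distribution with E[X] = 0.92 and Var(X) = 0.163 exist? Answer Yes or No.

A Beta with mean μ has variance μ(1−μ)/(α+β+1) < μ(1−μ).
Here μ(1−μ) = 0.92×0.08 = 0.0736, and 0.163 ≥ 0.0736.

No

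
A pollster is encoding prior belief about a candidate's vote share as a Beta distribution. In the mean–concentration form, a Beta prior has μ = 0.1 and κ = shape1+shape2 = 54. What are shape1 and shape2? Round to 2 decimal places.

shape1 = μκ = 0.1×54 = 5.40 and shape2 = (1−μ)κ = 0.9×54 = 48.60.

shape1 = 5.40, shape2 = 48.60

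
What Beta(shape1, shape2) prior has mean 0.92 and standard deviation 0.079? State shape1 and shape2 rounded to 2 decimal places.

shape1 = 9.93, shape2 = 0.86

σ² = 0.079² = 0.006241.
With s = shape1+shape2, Var = μ(1−μ)/(s+1), so s+1 = (0.92×0.08)/0.006241 = 11.7930 and s = 10.7930.
shape1 = μs = 9.93, shape2 = (1−μ)s = 0.86.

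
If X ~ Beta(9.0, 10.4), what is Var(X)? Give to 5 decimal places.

0.01219

μ = 9.0/19.4 = 0.463918; Var = μ(1−μ)/(α+β+1) = 0.2486981/20.4 = 0.01219.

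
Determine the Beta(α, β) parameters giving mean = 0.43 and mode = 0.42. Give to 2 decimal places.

Let s = α+β. Mean gives α = μs = 0.43s; mode gives (α−1)/(s−2) = 0.42.
Substituting: 0.43s − 1 = 0.42(s−2) = 0.42s − 0.84, so 0.01s = 0.16 and s = 16.0000.
Then α = 0.43×16.0000 = 6.88 and β = s−α = 9.12.

α = 6.88, β = 9.12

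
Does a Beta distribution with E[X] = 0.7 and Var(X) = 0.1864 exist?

Yes

The Beta variance bound is σ² < μ(1−μ).
Here μ(1−μ) = 0.7×0.3 = 0.21, and 0.1864 < 0.21.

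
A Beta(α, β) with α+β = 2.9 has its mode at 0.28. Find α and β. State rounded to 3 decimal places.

α = 1.252, β = 1.648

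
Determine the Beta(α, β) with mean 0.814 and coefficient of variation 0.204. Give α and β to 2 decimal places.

α = 3.66, β = 0.84

σ = CV·μ = 0.204×0.814 = 0.16606, so σ² = 0.027575.
s+1 = μ(1−μ)/σ² = 0.151404/0.027575 = 5.4907, so s = α+β = 4.4907.
α = μs = 3.66, β = (1−μ)s = 0.84.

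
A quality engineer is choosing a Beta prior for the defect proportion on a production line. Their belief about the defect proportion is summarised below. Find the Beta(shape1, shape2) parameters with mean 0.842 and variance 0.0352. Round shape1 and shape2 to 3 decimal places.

Write ν = shape1+shape2; then shape1 = μν and Var = μ(1−μ)/(ν+1).
ν = μ(1−μ)/Var − 1 = 0.133036/0.0352 − 1 = 2.7794.
shape1 = 0.842·2.7794 = 2.340, shape2 = 0.158·2.7794 = 0.439.

shape1 = 2.340, shape2 = 0.439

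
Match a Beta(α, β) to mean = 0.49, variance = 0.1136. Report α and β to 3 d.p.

α = 0.588, β = 0.612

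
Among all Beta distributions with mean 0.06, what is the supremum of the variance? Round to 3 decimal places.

For fixed mean μ the Beta variance is μ(1−μ)/(α+β+1), increasing as α+β decreases.
Its least upper bound (not attained) is μ(1−μ) = 0.06·0.94 = 0.056.

0.056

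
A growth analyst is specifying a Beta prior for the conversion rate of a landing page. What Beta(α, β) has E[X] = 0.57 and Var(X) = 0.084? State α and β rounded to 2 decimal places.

Let s = α+β. The Beta variance is μ(1−μ)/(s+1).
So s+1 = μ(1−μ)/σ² = (0.57×0.43)/0.084 = 0.2451/0.084 = 2.9179, giving s = 1.9179.
Then α = μs = 0.57×1.9179 = 1.09 and β = (1−μ)s = 0.43×1.9179 = 0.82.

α = 1.09, β = 0.82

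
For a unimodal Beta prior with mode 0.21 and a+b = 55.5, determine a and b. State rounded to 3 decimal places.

a = 12.235, b = 43.265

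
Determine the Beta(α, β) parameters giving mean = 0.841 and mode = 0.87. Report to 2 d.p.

α = 21.46, β = 4.06

With s = α+β: μ = α/s and mode = (α−1)/(s−2). Eliminating α = μs,
μs − 1 = m(s−2) ⇒ s(μ−m) = 1−2m ⇒ s = -0.74/-0.029 = 25.5172.
So α = μs = 21.46, β = (1−μ)s = 4.06.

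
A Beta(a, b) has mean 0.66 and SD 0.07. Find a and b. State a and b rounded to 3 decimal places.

Variance = 0.07² = 0.0049. The moment-matching identity a+b = μ(1−μ)/Var − 1 gives
a+b = 0.2244/0.0049 − 1 = 44.7959, so a = μ·44.7959 = 29.565 and b = (1−μ)·44.7959 = 15.231.

a = 29.565, b = 15.231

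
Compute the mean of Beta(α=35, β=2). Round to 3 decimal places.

E[X] = α/(α+β) = 35/37 = 0.946.

0.946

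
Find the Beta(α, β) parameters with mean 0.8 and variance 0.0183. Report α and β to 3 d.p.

α = 6.195, β = 1.549

By moment matching, α+β = μ(1−μ)/σ² − 1 = (0.8·0.2)/0.0183 − 1 = 8.7432 − 1 = 7.7432.
Since α/(α+β) = μ, α = 0.8·7.7432 = 6.195 and β = 0.2·7.7432 = 1.549.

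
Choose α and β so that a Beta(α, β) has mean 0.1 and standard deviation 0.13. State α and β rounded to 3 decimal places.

Variance = 0.13² = 0.0169. The moment-matching identity α+β = μ(1−μ)/Var − 1 gives
α+β = 0.09/0.0169 − 1 = 4.3254, so α = μ·4.3254 = 0.433 and β = (1−μ)·4.3254 = 3.893.

α = 0.433, β = 3.893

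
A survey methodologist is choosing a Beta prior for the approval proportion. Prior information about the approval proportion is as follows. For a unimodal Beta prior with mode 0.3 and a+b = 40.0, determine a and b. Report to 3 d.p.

a = 12.400, b = 27.600

Mode = (a−1)/(κ−2) with κ = a+b, so a−1 = 0.3·38.0 = 11.400.
a = 12.400; b = κ − a = 27.600.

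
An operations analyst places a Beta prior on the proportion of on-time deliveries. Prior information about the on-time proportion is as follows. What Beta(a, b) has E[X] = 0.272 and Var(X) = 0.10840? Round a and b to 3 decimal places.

Write ν = a+b; then a = μν and Var = μ(1−μ)/(ν+1).
ν = μ(1−μ)/Var − 1 = 0.198016/0.10840 − 1 = 0.8267.
a = 0.272·0.8267 = 0.225, b = 0.728·0.8267 = 0.602.

a = 0.225, b = 0.602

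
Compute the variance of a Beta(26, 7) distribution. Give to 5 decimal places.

μ = 26/33 = 0.787879; Var = μ(1−μ)/(α+β+1) = 0.1671258/34 = 0.00492.

0.00492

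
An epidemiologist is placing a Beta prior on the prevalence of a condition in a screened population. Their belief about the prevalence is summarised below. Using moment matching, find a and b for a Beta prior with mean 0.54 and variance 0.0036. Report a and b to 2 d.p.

Let s = a+b. The Beta variance is μ(1−μ)/(s+1).
So s+1 = μ(1−μ)/σ² = (0.54×0.46)/0.0036 = 0.2484/0.0036 = 69.0000, giving s = 68.0000.
Then a = μs = 0.54×68.0000 = 36.72 and b = (1−μ)s = 0.46×68.0000 = 31.28.

a = 36.72, b = 31.28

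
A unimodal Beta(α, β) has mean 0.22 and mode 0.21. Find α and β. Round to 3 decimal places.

With s = α+β: μ = α/s and mode = (α−1)/(s−2). Eliminating α = μs,
μs − 1 = m(s−2) ⇒ s(μ−m) = 1−2m ⇒ s = 0.58/0.01 = 58.0000.
So α = μs = 12.760, β = (1−μ)s = 45.240.

α = 12.760, β = 45.240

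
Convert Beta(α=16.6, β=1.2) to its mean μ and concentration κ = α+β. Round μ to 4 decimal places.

μ = 0.9326, κ = 17.8

κ = α+β = 16.6+1.2 = 17.8; μ = α/κ = 16.6/17.8 = 0.9326.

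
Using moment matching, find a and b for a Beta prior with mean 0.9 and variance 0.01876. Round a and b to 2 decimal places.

a = 3.42, b = 0.38

Write ν = a+b; then a = μν and Var = μ(1−μ)/(ν+1).
ν = μ(1−μ)/Var − 1 = 0.09/0.01876 − 1 = 3.7974.
a = 0.9·3.7974 = 3.42, b = 0.1·3.7974 = 0.38.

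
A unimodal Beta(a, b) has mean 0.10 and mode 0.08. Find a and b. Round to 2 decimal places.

With s = a+b: μ = a/s and mode = (a−1)/(s−2). Eliminating a = μs,
μs − 1 = m(s−2) ⇒ s(μ−m) = 1−2m ⇒ s = 0.84/0.02 = 42.0000.
So a = μs = 4.20, b = (1−μ)s = 37.80.

a = 4.20, b = 37.80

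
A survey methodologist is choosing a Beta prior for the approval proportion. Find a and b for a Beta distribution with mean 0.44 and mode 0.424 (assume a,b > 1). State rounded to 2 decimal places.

a = 4.18, b = 5.32

With s = a+b: μ = a/s and mode = (a−1)/(s−2). Eliminating a = μs,
μs − 1 = m(s−2) ⇒ s(μ−m) = 1−2m ⇒ s = 0.152/0.016 = 9.5000.
So a = μs = 4.18, b = (1−μ)s = 5.32.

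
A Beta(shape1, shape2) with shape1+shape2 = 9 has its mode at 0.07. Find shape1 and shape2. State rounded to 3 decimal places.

shape1 = 1.490, shape2 = 7.510

For shape1,shape2>1 the mode is (shape1−1)/(shape1+shape2−2), so shape1 = mode·(κ−2)+1 = 0.07×7+1 = 1.490.
And shape2 = (1−mode)·(κ−2)+1 = 0.93×7+1 = 7.510.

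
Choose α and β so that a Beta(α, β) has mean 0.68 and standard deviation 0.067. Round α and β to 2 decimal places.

α = 32.28, β = 15.19

Variance = 0.067² = 0.004489. The moment-matching identity α+β = μ(1−μ)/Var − 1 gives
α+β = 0.2176/0.004489 − 1 = 47.4740, so α = μ·47.4740 = 32.28 and β = (1−μ)·47.4740 = 15.19.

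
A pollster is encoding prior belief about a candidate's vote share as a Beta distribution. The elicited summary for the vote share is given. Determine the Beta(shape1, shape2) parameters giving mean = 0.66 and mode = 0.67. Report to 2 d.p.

shape1 = 22.44, shape2 = 11.56

With s = shape1+shape2: μ = shape1/s and mode = (shape1−1)/(s−2). Eliminating shape1 = μs,
μs − 1 = m(s−2) ⇒ s(μ−m) = 1−2m ⇒ s = -0.34/-0.01 = 34.0000.
So shape1 = μs = 22.44, shape2 = (1−μ)s = 11.56.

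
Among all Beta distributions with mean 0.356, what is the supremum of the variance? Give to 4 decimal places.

For fixed mean μ the Beta variance is μ(1−μ)/(α+β+1), increasing as α+β decreases.
Its least upper bound (not attained) is μ(1−μ) = 0.356·0.644 = 0.2293.

0.2293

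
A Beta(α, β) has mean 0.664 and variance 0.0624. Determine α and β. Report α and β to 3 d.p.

By moment matching, α+β = μ(1−μ)/σ² − 1 = (0.664·0.336)/0.0624 − 1 = 3.5754 − 1 = 2.5754.
Since α/(α+β) = μ, α = 0.664·2.5754 = 1.710 and β = 0.336·2.5754 = 0.865.

α = 1.710, β = 0.865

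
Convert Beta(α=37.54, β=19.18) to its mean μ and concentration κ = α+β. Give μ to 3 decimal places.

μ = 0.662, κ = 56.72

κ = α+β = 37.54+19.18 = 56.72; μ = α/κ = 37.54/56.72 = 0.662.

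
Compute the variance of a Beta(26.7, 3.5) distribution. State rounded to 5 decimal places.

Var = αβ/[(α+β)²(α+β+1)] = (26.7×3.5)/(30.2²×31.2) = 93.45/28455.648 = 0.00328.

0.00328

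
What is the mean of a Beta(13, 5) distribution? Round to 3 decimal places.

0.722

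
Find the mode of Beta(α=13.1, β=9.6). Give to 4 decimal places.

The density x^(α−1)(1−x)^(β−1) is maximised at (α−1)/(α+β−2) = 12.1/20.7 = 0.5845.

0.5845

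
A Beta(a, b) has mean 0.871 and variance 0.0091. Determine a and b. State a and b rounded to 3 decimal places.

Let s = a+b. The Beta variance is μ(1−μ)/(s+1).
So s+1 = μ(1−μ)/σ² = (0.871×0.129)/0.0091 = 0.112359/0.0091 = 12.3471, giving s = 11.3471.
Then a = μs = 0.871×11.3471 = 9.883 and b = (1−μ)s = 0.129×11.3471 = 1.464.

a = 9.883, b = 1.464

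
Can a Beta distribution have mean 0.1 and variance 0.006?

Yes

For any Beta, Var(X) < E[X]·(1−E[X]).
Here μ(1−μ) = 0.1×0.9 = 0.09, and 0.006 < 0.09.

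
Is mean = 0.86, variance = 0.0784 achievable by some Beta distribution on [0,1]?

Yes

A Beta with mean μ has variance μ(1−μ)/(α+β+1) < μ(1−μ).
Here μ(1−μ) = 0.86×0.14 = 0.1204, and 0.0784 < 0.1204.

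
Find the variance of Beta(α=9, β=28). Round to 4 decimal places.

0.0048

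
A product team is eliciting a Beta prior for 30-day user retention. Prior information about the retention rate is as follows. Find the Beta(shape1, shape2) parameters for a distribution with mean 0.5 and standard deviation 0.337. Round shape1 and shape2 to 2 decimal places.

shape1 = 0.60, shape2 = 0.60

σ² = 0.337² = 0.113569.
With s = shape1+shape2, Var = μ(1−μ)/(s+1), so s+1 = (0.5×0.5)/0.113569 = 2.2013 and s = 1.2013.
shape1 = μs = 0.60, shape2 = (1−μ)s = 0.60.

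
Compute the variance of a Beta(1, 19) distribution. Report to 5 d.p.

μ = 1/20 = 0.050000; Var = μ(1−μ)/(α+β+1) = 0.0475000/21 = 0.00226.

0.00226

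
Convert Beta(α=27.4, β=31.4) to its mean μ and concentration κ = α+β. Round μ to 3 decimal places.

μ = 0.466, κ = 58.8

κ = α+β = 27.4+31.4 = 58.8; μ = α/κ = 27.4/58.8 = 0.466.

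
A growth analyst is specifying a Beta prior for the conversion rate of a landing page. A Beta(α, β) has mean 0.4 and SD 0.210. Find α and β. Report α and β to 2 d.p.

α = 1.78, β = 2.67

First σ² = 0.044100. Setting α = μn, β = (1−μ)n with n = α+β,
μ(1−μ)/(n+1) = 0.044100 ⇒ n+1 = 0.24/0.044100 = 5.4422 ⇒ n = 4.4422.
Hence α = 0.4×4.4422 = 1.78, β = 0.6×4.4422 = 2.67.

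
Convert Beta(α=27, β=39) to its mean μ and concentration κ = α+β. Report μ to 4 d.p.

κ = α+β = 27+39 = 66; μ = α/κ = 27/66 = 0.4091.

μ = 0.4091, κ = 66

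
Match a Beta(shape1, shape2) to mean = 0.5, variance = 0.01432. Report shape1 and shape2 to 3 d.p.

shape1 = 8.229, shape2 = 8.229

By moment matching, shape1+shape2 = μ(1−μ)/σ² − 1 = (0.5·0.5)/0.01432 − 1 = 17.4581 − 1 = 16.4581.
Since shape1/(shape1+shape2) = μ, shape1 = 0.5·16.4581 = 8.229 and shape2 = 0.5·16.4581 = 8.229.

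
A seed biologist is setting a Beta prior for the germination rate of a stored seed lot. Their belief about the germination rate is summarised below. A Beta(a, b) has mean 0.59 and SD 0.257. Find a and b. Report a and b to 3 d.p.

First σ² = 0.066049. Setting a = μn, b = (1−μ)n with n = a+b,
μ(1−μ)/(n+1) = 0.066049 ⇒ n+1 = 0.2419/0.066049 = 3.6624 ⇒ n = 2.6624.
Hence a = 0.59×2.6624 = 1.571, b = 0.41×2.6624 = 1.092.

a = 1.571, b = 1.092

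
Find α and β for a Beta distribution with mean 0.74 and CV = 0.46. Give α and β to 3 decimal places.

Var = (CV·μ)² = (0.46×0.74)² = 0.115872.
α+β = μ(1−μ)/Var − 1 = 0.1924/0.115872 − 1 = 0.6605.
Thus α = 0.74·0.6605 = 0.489 and β = 0.26·0.6605 = 0.172.

α = 0.489, β = 0.172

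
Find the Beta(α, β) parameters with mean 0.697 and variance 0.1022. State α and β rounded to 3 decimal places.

α = 0.743, β = 0.323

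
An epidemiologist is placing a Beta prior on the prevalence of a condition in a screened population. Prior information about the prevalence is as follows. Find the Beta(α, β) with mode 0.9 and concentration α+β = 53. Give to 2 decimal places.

Since the density peak of Beta(α,β) is at (α−1)/(α+β−2),
α = 1 + 0.9(53−2) = 46.90 and β = 53 − 46.90 = 6.10.

α = 46.90, β = 6.10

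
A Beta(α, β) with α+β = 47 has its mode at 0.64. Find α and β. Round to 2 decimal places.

α = 29.80, β = 17.20

Since the density peak of Beta(α,β) is at (α−1)/(α+β−2),
α = 1 + 0.64(47−2) = 29.80 and β = 47 − 29.80 = 17.20.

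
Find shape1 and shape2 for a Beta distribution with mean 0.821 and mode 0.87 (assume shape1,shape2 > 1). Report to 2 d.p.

shape1 = 12.40, shape2 = 2.70

With s = shape1+shape2: μ = shape1/s and mode = (shape1−1)/(s−2). Eliminating shape1 = μs,
μs − 1 = m(s−2) ⇒ s(μ−m) = 1−2m ⇒ s = -0.74/-0.049 = 15.1020.
So shape1 = μs = 12.40, shape2 = (1−μ)s = 2.70.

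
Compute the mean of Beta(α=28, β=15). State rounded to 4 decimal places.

E[X] = α/(α+β) = 28/43 = 0.6512.

0.6512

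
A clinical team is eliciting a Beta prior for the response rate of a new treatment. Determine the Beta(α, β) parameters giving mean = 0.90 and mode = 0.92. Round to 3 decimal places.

α = 37.800, β = 4.200

Let s = α+β. Mean gives α = μs = 0.90s; mode gives (α−1)/(s−2) = 0.92.
Substituting: 0.90s − 1 = 0.92(s−2) = 0.92s − 1.84, so -0.02s = -0.84 and s = 42.0000.
Then α = 0.90×42.0000 = 37.800 and β = s−α = 4.200.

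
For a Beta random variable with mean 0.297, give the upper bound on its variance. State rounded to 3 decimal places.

Var = μ(1−μ)/(α+β+1), which approaches μ(1−μ) as α+β → 0.
So the supremum is μ(1−μ) = 0.297×0.703 = 0.209.

0.209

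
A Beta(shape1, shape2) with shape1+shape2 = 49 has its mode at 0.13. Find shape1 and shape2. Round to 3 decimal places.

shape1 = 7.110, shape2 = 41.890

For shape1,shape2>1 the mode is (shape1−1)/(shape1+shape2−2), so shape1 = mode·(κ−2)+1 = 0.13×47+1 = 7.110.
And shape2 = (1−mode)·(κ−2)+1 = 0.87×47+1 = 41.890.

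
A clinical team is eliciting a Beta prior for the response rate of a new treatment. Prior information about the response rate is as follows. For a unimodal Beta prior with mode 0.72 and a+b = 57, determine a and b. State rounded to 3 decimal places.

Since the density peak of Beta(a,b) is at (a−1)/(a+b−2),
a = 1 + 0.72(57−2) = 40.600 and b = 57 − 40.600 = 16.400.

a = 40.600, b = 16.400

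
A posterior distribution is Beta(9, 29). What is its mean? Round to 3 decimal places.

0.237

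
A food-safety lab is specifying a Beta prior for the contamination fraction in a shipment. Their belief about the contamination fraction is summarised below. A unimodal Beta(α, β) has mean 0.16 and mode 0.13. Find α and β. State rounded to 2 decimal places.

α = 3.95, β = 20.72

With s = α+β: μ = α/s and mode = (α−1)/(s−2). Eliminating α = μs,
μs − 1 = m(s−2) ⇒ s(μ−m) = 1−2m ⇒ s = 0.74/0.03 = 24.6667.
So α = μs = 3.95, β = (1−μ)s = 20.72.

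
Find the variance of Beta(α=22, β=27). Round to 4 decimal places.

0.0049

α+β = 49 and αβ = 594, so Var = αβ/[(α+β)²(α+β+1)] = 594/120050 = 0.0049.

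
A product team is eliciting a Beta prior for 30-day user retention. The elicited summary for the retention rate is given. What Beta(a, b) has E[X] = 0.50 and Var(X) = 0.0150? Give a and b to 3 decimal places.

By moment matching, a+b = μ(1−μ)/σ² − 1 = (0.50·0.50)/0.0150 − 1 = 16.6667 − 1 = 15.6667.
Since a/(a+b) = μ, a = 0.50·15.6667 = 7.833 and b = 0.50·15.6667 = 7.833.

a = 7.833, b = 7.833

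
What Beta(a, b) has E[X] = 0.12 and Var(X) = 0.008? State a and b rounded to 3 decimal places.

a = 1.464, b = 10.736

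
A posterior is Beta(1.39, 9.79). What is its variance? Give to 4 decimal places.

μ = 1.39/11.18 = 0.124329; Var = μ(1−μ)/(α+β+1) = 0.1088714/12.18 = 0.0089.

0.0089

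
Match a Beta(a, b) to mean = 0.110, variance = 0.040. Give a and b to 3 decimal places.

a = 0.159, b = 1.288

Write ν = a+b; then a = μν and Var = μ(1−μ)/(ν+1).
ν = μ(1−μ)/Var − 1 = 0.097900/0.040 − 1 = 1.4475.
a = 0.110·1.4475 = 0.159, b = 0.890·1.4475 = 1.288.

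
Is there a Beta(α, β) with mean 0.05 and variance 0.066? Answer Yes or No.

A Beta with mean μ has variance μ(1−μ)/(α+β+1) < μ(1−μ).
Here μ(1−μ) = 0.05×0.95 = 0.0475, and 0.066 ≥ 0.0475.

No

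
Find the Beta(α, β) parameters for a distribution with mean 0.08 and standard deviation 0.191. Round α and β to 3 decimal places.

α = 0.081, β = 0.936

σ² = 0.191² = 0.036481.
With s = α+β, Var = μ(1−μ)/(s+1), so s+1 = (0.08×0.92)/0.036481 = 2.0175 and s = 1.0175.
α = μs = 0.081, β = (1−μ)s = 0.936.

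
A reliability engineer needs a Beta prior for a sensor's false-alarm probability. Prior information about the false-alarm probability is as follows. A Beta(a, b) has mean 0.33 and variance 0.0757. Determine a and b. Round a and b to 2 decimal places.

Write ν = a+b; then a = μν and Var = μ(1−μ)/(ν+1).
ν = μ(1−μ)/Var − 1 = 0.2211/0.0757 − 1 = 1.9207.
a = 0.33·1.9207 = 0.63, b = 0.67·1.9207 = 1.29.

a = 0.63, b = 1.29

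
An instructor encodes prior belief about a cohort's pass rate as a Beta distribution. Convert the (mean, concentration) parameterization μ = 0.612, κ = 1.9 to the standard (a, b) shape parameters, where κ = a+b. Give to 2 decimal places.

a = μκ = 0.612×1.9 = 1.16 and b = (1−μ)κ = 0.388×1.9 = 0.74.

a = 1.16, b = 0.74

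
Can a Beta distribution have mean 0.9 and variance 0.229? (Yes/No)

No

For any Beta, Var(X) < E[X]·(1−E[X]).
Here μ(1−μ) = 0.9×0.1 = 0.09, and 0.229 ≥ 0.09.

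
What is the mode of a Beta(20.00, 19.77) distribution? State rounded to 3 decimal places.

0.503

With α,β > 1, mode = (α−1)/(α+β−2) = 19.00/37.77 = 0.503.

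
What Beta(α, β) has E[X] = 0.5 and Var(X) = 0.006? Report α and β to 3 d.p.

α = 20.333, β = 20.333

Write ν = α+β; then α = μν and Var = μ(1−μ)/(ν+1).
ν = μ(1−μ)/Var − 1 = 0.25/0.006 − 1 = 40.6667.
α = 0.5·40.6667 = 20.333, β = 0.5·40.6667 = 20.333.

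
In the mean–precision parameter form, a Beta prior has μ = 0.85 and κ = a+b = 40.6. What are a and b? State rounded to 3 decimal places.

Split κ in proportion μ : (1−μ): a = 0.85·40.6 = 34.510, b = 40.6 − 34.510 = 6.090.

a = 34.510, b = 6.090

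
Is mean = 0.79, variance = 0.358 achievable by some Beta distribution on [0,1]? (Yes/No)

A Beta with mean μ has variance μ(1−μ)/(α+β+1) < μ(1−μ).
Here μ(1−μ) = 0.79×0.21 = 0.1659, and 0.358 ≥ 0.1659.

No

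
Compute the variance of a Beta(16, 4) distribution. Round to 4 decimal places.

μ = 16/20 = 0.800000; Var = μ(1−μ)/(α+β+1) = 0.1600000/21 = 0.0076.

0.0076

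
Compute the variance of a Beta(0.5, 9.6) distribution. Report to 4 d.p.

0.0042

μ = 0.5/10.1 = 0.049505; Var = μ(1−μ)/(α+β+1) = 0.0470542/11.1 = 0.0042.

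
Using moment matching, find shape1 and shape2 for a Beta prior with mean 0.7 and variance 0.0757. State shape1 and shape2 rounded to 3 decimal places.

shape1 = 1.242, shape2 = 0.532

Write ν = shape1+shape2; then shape1 = μν and Var = μ(1−μ)/(ν+1).
ν = μ(1−μ)/Var − 1 = 0.21/0.0757 − 1 = 1.7741.
shape1 = 0.7·1.7741 = 1.242, shape2 = 0.3·1.7741 = 0.532.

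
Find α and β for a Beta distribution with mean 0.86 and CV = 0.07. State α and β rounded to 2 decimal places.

Var = (CV·μ)² = (0.07×0.86)² = 0.003624.
α+β = μ(1−μ)/Var − 1 = 0.1204/0.003624 − 1 = 32.2226.
Thus α = 0.86·32.2226 = 27.71 and β = 0.14·32.2226 = 4.51.

α = 27.71, β = 4.51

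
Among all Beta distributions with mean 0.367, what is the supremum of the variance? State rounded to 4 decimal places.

0.2323

For fixed mean μ the Beta variance is μ(1−μ)/(α+β+1), increasing as α+β decreases.
Its least upper bound (not attained) is μ(1−μ) = 0.367·0.633 = 0.2323.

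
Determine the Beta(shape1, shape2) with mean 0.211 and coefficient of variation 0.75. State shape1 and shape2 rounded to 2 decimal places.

shape1 = 1.19, shape2 = 4.46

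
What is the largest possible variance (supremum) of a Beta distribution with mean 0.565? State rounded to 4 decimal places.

For fixed mean μ the Beta variance is μ(1−μ)/(α+β+1), increasing as α+β decreases.
Its least upper bound (not attained) is μ(1−μ) = 0.565·0.435 = 0.2458.

0.2458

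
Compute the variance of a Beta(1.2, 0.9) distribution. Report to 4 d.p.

0.0790

Var = αβ/[(α+β)²(α+β+1)] = (1.2×0.9)/(2.1²×3.1) = 1.08/13.671 = 0.0790.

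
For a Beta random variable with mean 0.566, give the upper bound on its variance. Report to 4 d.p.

For fixed mean μ the Beta variance is μ(1−μ)/(α+β+1), increasing as α+β decreases.
Its least upper bound (not attained) is μ(1−μ) = 0.566·0.434 = 0.2456.

0.2456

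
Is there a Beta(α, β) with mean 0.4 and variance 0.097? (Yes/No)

Yes

A Beta with mean μ has variance μ(1−μ)/(α+β+1) < μ(1−μ).
Here μ(1−μ) = 0.4×0.6 = 0.24, and 0.097 < 0.24.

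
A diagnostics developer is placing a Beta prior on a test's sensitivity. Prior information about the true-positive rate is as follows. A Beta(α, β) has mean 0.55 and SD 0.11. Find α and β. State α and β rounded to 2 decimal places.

σ² = 0.11² = 0.0121.
With s = α+β, Var = μ(1−μ)/(s+1), so s+1 = (0.55×0.45)/0.0121 = 20.4545 and s = 19.4545.
α = μs = 10.70, β = (1−μ)s = 8.75.

α = 10.70, β = 8.75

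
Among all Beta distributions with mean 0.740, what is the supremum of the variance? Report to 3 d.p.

Var = μ(1−μ)/(α+β+1), which approaches μ(1−μ) as α+β → 0.
So the supremum is μ(1−μ) = 0.740×0.260 = 0.192.

0.192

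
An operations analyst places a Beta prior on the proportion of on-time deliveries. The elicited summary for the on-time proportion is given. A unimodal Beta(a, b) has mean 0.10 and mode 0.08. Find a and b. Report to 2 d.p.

Let s = a+b. Mean gives a = μs = 0.10s; mode gives (a−1)/(s−2) = 0.08.
Substituting: 0.10s − 1 = 0.08(s−2) = 0.08s − 0.16, so 0.02s = 0.84 and s = 42.0000.
Then a = 0.10×42.0000 = 4.20 and b = s−a = 37.80.

a = 4.20, b = 37.80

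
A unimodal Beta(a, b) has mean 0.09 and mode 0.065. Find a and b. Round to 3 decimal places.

With s = a+b: μ = a/s and mode = (a−1)/(s−2). Eliminating a = μs,
μs − 1 = m(s−2) ⇒ s(μ−m) = 1−2m ⇒ s = 0.870/0.025 = 34.8000.
So a = μs = 3.132, b = (1−μ)s = 31.668.

a = 3.132, b = 31.668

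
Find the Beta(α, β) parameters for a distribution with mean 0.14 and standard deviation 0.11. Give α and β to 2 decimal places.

α = 1.25, β = 7.70

Variance = 0.11² = 0.0121. The moment-matching identity α+β = μ(1−μ)/Var − 1 gives
α+β = 0.1204/0.0121 − 1 = 8.9504, so α = μ·8.9504 = 1.25 and β = (1−μ)·8.9504 = 7.70.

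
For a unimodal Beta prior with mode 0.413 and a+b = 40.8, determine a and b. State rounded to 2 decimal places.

For a,b>1 the mode is (a−1)/(a+b−2), so a = mode·(κ−2)+1 = 0.413×38.8+1 = 17.02.
And b = (1−mode)·(κ−2)+1 = 0.587×38.8+1 = 23.78.

a = 17.02, b = 23.78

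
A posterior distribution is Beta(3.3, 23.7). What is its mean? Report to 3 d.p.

The Beta mean is α/(α+β) = 3.3/(3.3+23.7) = 0.122.

0.122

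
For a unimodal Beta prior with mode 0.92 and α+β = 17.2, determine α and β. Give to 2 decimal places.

Mode = (α−1)/(κ−2) with κ = α+β, so α−1 = 0.92·15.2 = 13.98.
α = 14.98; β = κ − α = 2.22.

α = 14.98, β = 2.22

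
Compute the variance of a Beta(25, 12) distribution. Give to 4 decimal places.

0.0058

Var = αβ/[(α+β)²(α+β+1)] = (25×12)/(37²×38) = 300/52022 = 0.0058.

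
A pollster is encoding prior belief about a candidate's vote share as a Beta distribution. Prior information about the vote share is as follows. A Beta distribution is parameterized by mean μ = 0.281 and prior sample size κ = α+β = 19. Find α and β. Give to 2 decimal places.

α = 5.34, β = 13.66

Split κ in proportion μ : (1−μ): α = 0.281·19 = 5.34, β = 19 − 5.34 = 13.66.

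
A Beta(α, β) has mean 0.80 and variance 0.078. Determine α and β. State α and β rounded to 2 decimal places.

α = 0.84, β = 0.21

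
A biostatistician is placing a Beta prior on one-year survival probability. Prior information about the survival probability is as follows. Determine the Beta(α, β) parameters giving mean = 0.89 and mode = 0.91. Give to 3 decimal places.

With s = α+β: μ = α/s and mode = (α−1)/(s−2). Eliminating α = μs,
μs − 1 = m(s−2) ⇒ s(μ−m) = 1−2m ⇒ s = -0.82/-0.02 = 41.0000.
So α = μs = 36.490, β = (1−μ)s = 4.510.

α = 36.490, β = 4.510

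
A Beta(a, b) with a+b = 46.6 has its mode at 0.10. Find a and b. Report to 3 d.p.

Since the density peak of Beta(a,b) is at (a−1)/(a+b−2),
a = 1 + 0.10(46.6−2) = 5.460 and b = 46.6 − 5.460 = 41.140.

a = 5.460, b = 41.140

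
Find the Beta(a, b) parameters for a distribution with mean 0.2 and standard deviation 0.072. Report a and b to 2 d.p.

a = 5.97, b = 23.89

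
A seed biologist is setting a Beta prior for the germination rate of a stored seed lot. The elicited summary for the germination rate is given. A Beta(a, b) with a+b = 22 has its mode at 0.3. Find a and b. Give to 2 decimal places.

Mode = (a−1)/(κ−2) with κ = a+b, so a−1 = 0.3·20 = 6.00.
a = 7.00; b = κ − a = 15.00.

a = 7.00, b = 15.00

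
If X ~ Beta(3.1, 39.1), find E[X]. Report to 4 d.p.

The Beta mean is α/(α+β) = 3.1/(3.1+39.1) = 0.0735.

0.0735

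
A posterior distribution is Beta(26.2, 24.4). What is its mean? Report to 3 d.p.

The Beta mean is α/(α+β) = 26.2/(26.2+24.4) = 0.518.

0.518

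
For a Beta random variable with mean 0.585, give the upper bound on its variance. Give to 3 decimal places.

For fixed mean μ the Beta variance is μ(1−μ)/(α+β+1), increasing as α+β decreases.
Its least upper bound (not attained) is μ(1−μ) = 0.585·0.415 = 0.243.

0.243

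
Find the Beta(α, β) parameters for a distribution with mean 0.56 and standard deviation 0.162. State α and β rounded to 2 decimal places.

α = 4.70, β = 3.69

σ² = 0.162² = 0.026244.
With s = α+β, Var = μ(1−μ)/(s+1), so s+1 = (0.56×0.44)/0.026244 = 9.3888 and s = 8.3888.
α = μs = 4.70, β = (1−μ)s = 3.69.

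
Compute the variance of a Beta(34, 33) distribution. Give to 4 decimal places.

0.0037

α+β = 67 and αβ = 1122, so Var = αβ/[(α+β)²(α+β+1)] = 1122/305252 = 0.0037.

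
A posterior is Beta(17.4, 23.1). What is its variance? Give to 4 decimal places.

α+β = 40.5 and αβ = 401.94, so Var = αβ/[(α+β)²(α+β+1)] = 401.94/68070.375 = 0.0059.

0.0059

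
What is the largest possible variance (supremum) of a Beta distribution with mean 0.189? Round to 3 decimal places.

For fixed mean μ the Beta variance is μ(1−μ)/(α+β+1), increasing as α+β decreases.
Its least upper bound (not attained) is μ(1−μ) = 0.189·0.811 = 0.153.

0.153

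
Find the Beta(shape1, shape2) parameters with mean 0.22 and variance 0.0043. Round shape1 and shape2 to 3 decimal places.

Let s = shape1+shape2. The Beta variance is μ(1−μ)/(s+1).
So s+1 = μ(1−μ)/σ² = (0.22×0.78)/0.0043 = 0.1716/0.0043 = 39.9070, giving s = 38.9070.
Then shape1 = μs = 0.22×38.9070 = 8.560 and shape2 = (1−μ)s = 0.78×38.9070 = 30.347.

shape1 = 8.560, shape2 = 30.347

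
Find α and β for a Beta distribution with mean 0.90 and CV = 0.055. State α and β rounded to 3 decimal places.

α = 32.158, β = 3.573

Var = (CV·μ)² = (0.055×0.90)² = 0.002450.
α+β = μ(1−μ)/Var − 1 = 0.0900/0.002450 − 1 = 35.7309.
Thus α = 0.90·35.7309 = 32.158 and β = 0.10·35.7309 = 3.573.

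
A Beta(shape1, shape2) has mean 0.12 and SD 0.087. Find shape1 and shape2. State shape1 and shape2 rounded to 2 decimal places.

σ² = 0.087² = 0.007569.
With s = shape1+shape2, Var = μ(1−μ)/(s+1), so s+1 = (0.12×0.88)/0.007569 = 13.9516 and s = 12.9516.
shape1 = μs = 1.55, shape2 = (1−μ)s = 11.40.

shape1 = 1.55, shape2 = 11.40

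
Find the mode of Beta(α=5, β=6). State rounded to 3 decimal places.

0.444

With α,β > 1, mode = (α−1)/(α+β−2) = 4/9 = 0.444.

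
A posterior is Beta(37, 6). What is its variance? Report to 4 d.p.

α+β = 43 and αβ = 222, so Var = αβ/[(α+β)²(α+β+1)] = 222/81356 = 0.0027.

0.0027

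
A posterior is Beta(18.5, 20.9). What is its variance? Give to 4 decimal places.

μ = 18.5/39.4 = 0.469543; Var = μ(1−μ)/(α+β+1) = 0.2490724/40.4 = 0.0062.

0.0062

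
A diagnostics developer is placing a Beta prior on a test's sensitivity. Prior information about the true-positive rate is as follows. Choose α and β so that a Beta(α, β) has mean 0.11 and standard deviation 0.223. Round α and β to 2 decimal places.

Variance = 0.223² = 0.049729. The moment-matching identity α+β = μ(1−μ)/Var − 1 gives
α+β = 0.0979/0.049729 − 1 = 0.9687, so α = μ·0.9687 = 0.11 and β = (1−μ)·0.9687 = 0.86.

α = 0.11, β = 0.86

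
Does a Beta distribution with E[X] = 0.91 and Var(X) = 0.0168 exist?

The Beta variance bound is σ² < μ(1−μ).
Here μ(1−μ) = 0.91×0.09 = 0.0819, and 0.0168 < 0.0819.

Yes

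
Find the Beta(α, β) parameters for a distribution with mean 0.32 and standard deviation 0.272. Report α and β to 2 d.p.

α = 0.62, β = 1.32

First σ² = 0.073984. Setting α = μn, β = (1−μ)n with n = α+β,
μ(1−μ)/(n+1) = 0.073984 ⇒ n+1 = 0.2176/0.073984 = 2.9412 ⇒ n = 1.9412.
Hence α = 0.32×1.9412 = 0.62, β = 0.68×1.9412 = 1.32.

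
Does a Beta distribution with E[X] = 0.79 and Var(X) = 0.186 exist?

No

The Beta variance bound is σ² < μ(1−μ).
Here μ(1−μ) = 0.79×0.21 = 0.1659, and 0.186 ≥ 0.1659.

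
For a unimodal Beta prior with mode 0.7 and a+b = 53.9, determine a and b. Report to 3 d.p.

Mode = (a−1)/(κ−2) with κ = a+b, so a−1 = 0.7·51.9 = 36.330.
a = 37.330; b = κ − a = 16.570.

a = 37.330, b = 16.570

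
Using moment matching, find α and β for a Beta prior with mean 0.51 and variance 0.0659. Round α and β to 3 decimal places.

α = 1.424, β = 1.368

Write ν = α+β; then α = μν and Var = μ(1−μ)/(ν+1).
ν = μ(1−μ)/Var − 1 = 0.2499/0.0659 − 1 = 2.7921.
α = 0.51·2.7921 = 1.424, β = 0.49·2.7921 = 1.368.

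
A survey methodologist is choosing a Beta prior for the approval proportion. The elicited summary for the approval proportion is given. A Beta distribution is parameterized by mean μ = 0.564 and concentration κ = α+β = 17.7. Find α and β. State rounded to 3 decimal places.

α = 9.983, β = 7.717

Split κ in proportion μ : (1−μ): α = 0.564·17.7 = 9.983, β = 17.7 − 9.983 = 7.717.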